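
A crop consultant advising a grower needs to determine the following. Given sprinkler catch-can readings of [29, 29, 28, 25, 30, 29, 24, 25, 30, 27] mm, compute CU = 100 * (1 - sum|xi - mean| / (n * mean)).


xbar = 276 / 10 = 27.600
sum|xi - xbar| = 18.800
CU = 100 * (1 - 18.800 / (10 * 27.600))
   = 100 * (1 - 0.0681)
   = 93.19%


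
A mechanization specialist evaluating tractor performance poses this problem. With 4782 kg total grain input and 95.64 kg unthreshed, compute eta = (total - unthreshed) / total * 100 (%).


eta = (total - unthreshed) / total * 100
    = (4782 - 95.64) / 4782 * 100
    = 4686.36 / 4782 * 100
    = 98%


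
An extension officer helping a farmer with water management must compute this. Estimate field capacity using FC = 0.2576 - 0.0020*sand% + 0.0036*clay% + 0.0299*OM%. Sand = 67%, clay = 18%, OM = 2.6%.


FC = 0.2576 - 0.0020*67 + 0.0036*18 + 0.0299*2.6
   = 0.2576 - 0.1340 + 0.0648 + 0.0777
   = 0.2661


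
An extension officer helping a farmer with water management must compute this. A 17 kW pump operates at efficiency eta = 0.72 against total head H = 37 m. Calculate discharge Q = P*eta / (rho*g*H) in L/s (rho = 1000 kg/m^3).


Q = (P * 1000 * eta) / (rho * g * H)
  = (17 * 1000 * 0.72) / (1000 * 9.81 * 37)
  = 12240 / 362970
  = 0.03372 m^3/s = 33.72 L/s


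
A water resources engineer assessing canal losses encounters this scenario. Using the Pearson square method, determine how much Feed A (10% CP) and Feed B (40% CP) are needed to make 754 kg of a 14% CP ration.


parts_A = CP_b - target = 40 - 14 = 26
parts_B = target - CP_a = 14 - 10 = 4
total_parts = 26 + 4 = 30
Feed A = 754 * 26 / 30 = 653.47 kg
Feed B = 754 * 4 / 30 = 100.53 kg

653.47 kg


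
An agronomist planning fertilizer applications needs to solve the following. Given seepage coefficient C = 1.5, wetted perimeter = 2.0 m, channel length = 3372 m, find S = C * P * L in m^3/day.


S = C * P * L
  = 1.5 * 2.0 * 3372
  = 10116 m^3/day


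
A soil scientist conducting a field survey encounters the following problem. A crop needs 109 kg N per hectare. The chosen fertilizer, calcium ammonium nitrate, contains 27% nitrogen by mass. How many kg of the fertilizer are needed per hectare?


Rate = N_required / (N_content / 100)
     = 109 / (27 / 100)
     = 109 / 0.27
     = 403.70 kg/ha


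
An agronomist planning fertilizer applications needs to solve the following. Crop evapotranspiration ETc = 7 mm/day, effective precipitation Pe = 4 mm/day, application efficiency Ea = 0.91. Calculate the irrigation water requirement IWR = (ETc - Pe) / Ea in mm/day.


IWR = (ETc - Pe) / Ea
    = (7 - 4) / 0.91
    = 3 / 0.91
    = 3.30 mm/day


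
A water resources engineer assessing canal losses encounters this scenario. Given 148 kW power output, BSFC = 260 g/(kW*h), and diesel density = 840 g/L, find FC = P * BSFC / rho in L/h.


FC = P * BSFC / rho_fuel
   = 148 * 260 / 840
   = 38480 / 840
   = 45.81 L/h


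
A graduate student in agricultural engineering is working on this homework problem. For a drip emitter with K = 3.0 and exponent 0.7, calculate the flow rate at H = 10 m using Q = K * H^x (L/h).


Q = K * H^x
  = 3.0 * 10^0.7
  = 3.0 * 5.0119
  = 15.04 L/h


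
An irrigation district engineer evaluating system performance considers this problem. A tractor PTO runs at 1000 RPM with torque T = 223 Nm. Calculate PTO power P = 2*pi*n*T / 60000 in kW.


P = 2*pi*n*T / 60000
  = 2*pi * 1000 * 223 / 60000
  = 1401150.32 / 60000
  = 23.35 kW


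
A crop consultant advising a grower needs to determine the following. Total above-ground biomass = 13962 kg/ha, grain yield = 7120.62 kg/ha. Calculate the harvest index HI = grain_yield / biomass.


HI = grain_yield / biomass
   = 7120.62 / 13962
   = 0.51


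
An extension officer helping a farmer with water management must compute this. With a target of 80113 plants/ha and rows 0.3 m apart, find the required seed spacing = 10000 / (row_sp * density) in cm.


spacing = 10000 / (row_sp * density)
        = 10000 / (0.3 * 80113)
        = 10000 / 24033.90
        = 0.41608 m = 41.61 cm


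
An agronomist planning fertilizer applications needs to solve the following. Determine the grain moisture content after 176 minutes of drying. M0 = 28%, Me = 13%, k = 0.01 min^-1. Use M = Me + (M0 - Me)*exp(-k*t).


M = Me + (M0 - Me) * e^(-k*t)
  = 13 + (28 - 13) * e^(-0.01*176)
  = 13 + 15 * e^(-1.760)
  = 13 + 15 * 0.17204
  = 13 + 2.5807
  = 15.58%


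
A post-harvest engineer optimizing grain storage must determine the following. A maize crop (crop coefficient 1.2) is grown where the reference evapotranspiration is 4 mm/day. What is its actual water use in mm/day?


ETc = Kc * ET0
    = 1.2 * 4
    = 4.80 mm/day


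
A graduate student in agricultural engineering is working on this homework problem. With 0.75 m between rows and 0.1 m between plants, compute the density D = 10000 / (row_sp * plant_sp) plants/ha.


D = 10000 / (row_sp * plant_sp)
  = 10000 / (0.75 * 0.1)
  = 10000 / 0.0750
  = 133333.33 plants/ha


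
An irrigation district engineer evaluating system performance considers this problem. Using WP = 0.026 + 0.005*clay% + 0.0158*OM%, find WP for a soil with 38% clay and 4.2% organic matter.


WP = 0.026 + 0.005*38 + 0.0158*4.2
   = 0.026 + 0.1900 + 0.0664
   = 0.2824


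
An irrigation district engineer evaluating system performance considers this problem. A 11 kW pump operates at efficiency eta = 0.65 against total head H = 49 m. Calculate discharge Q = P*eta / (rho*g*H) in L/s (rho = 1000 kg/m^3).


Q = (P * 1000 * eta) / (rho * g * H)
  = (11 * 1000 * 0.65) / (1000 * 9.81 * 49)
  = 7150 / 480690
  = 0.01487 m^3/s = 14.87 L/s


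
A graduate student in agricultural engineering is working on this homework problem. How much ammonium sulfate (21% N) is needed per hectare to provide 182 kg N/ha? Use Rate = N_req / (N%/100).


Rate = N_required / (N_content / 100)
     = 182 / (21 / 100)
     = 182 / 0.21
     = 866.67 kg/ha


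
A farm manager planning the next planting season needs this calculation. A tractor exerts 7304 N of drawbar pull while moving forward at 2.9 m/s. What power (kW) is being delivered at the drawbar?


P = F * v / 1000
  = 7304 * 2.9 / 1000
  = 21181.60 / 1000
  = 21.18 kW


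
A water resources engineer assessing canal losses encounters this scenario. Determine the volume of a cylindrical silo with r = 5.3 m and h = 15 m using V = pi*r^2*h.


V = pi * r^2 * h
  = pi * 5.3^2 * 15
  = pi * 28.09 * 15
  = 1323.71 m^3


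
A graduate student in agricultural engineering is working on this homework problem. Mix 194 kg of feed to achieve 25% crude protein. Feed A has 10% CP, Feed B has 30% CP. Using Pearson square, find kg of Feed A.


parts_A = CP_b - target = 30 - 25 = 5
parts_B = target - CP_a = 25 - 10 = 15
total_parts = 5 + 15 = 20
Feed A = 194 * 5 / 20 = 48.50 kg
Feed B = 194 * 15 / 20 = 145.50 kg

48.50 kg


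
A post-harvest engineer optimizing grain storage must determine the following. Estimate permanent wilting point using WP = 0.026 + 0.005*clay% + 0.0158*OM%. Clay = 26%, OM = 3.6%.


WP = 0.026 + 0.005*26 + 0.0158*3.6
   = 0.026 + 0.1300 + 0.0569
   = 0.2129


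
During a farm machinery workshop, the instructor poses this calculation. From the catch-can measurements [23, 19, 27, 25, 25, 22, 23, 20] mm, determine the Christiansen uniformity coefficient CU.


xbar = 184 / 8 = 23
sum|xi - xbar| = 16
CU = 100 * (1 - 16 / (8 * 23))
   = 100 * (1 - 0.0870)
   = 91.30%


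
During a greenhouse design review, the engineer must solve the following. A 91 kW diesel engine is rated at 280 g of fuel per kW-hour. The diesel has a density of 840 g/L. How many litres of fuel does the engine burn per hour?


FC = P * BSFC / rho_fuel
   = 91 * 280 / 840
   = 25480 / 840
   = 30.33 L/h


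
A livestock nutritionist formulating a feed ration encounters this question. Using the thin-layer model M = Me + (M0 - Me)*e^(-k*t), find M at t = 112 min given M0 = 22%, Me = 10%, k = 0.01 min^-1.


M = Me + (M0 - Me) * e^(-k*t)
  = 10 + (22 - 10) * e^(-0.01*112)
  = 10 + 12 * e^(-1.120)
  = 10 + 12 * 0.32628
  = 10 + 3.9154
  = 13.92%


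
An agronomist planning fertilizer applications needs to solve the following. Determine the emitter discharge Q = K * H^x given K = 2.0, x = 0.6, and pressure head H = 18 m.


Q = K * H^x
  = 2.0 * 18^0.6
  = 2.0 * 5.6645
  = 11.33 L/h


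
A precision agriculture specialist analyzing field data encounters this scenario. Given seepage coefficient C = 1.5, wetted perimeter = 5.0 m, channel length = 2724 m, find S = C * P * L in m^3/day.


S = C * P * L
  = 1.5 * 5.0 * 2724
  = 20430 m^3/day


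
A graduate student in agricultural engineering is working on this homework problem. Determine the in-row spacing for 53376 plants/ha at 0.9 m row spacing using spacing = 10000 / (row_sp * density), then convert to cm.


spacing = 10000 / (row_sp * density)
        = 10000 / (0.9 * 53376)
        = 10000 / 48038.40
        = 0.20817 m = 20.82 cm


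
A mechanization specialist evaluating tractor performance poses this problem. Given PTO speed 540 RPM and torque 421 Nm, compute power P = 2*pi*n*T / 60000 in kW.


P = 2*pi*n*T / 60000
  = 2*pi * 540 * 421 / 60000
  = 1428419.35 / 60000
  = 23.81 kW


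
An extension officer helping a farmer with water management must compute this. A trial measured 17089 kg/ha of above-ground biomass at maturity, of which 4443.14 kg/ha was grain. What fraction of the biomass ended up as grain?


HI = grain_yield / biomass
   = 4443.14 / 17089
   = 0.26


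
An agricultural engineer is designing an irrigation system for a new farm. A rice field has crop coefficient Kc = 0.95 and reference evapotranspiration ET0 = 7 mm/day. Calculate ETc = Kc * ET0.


ETc = Kc * ET0
    = 0.95 * 7
    = 6.65 mm/day


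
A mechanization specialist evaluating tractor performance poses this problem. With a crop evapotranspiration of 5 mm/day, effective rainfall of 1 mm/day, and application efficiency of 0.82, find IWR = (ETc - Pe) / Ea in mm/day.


IWR = (ETc - Pe) / Ea
    = (5 - 1) / 0.82
    = 4 / 0.82
    = 4.88 mm/day


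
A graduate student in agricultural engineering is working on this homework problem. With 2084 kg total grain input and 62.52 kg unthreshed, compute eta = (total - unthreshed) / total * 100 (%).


eta = (total - unthreshed) / total * 100
    = (2084 - 62.52) / 2084 * 100
    = 2021.48 / 2084 * 100
    = 97%


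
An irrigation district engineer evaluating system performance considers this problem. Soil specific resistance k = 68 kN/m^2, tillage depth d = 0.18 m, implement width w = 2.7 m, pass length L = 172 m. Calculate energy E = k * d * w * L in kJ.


E = k * d * w * L
  = 68 * 0.18 * 2.7 * 172
  = 5684.26 kJ


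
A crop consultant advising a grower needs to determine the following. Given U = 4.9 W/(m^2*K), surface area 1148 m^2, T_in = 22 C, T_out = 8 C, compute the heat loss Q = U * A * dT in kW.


dT = 22 - (8) = 14 K
Q = U * A * dT
  = 4.9 * 1148 * 14
  = 78752.80 W = 78.75 kW


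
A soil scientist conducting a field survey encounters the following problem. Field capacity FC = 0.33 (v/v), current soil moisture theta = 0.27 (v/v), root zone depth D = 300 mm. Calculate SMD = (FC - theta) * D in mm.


SMD = (FC - theta) * D
    = (0.33 - 0.27) * 300
    = 0.060 * 300
    = 18 mm


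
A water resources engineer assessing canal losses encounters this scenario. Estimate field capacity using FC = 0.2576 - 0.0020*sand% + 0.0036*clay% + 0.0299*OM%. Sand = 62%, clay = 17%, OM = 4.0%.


FC = 0.2576 - 0.0020*62 + 0.0036*17 + 0.0299*4.0
   = 0.2576 - 0.1240 + 0.0612 + 0.1196
   = 0.3144


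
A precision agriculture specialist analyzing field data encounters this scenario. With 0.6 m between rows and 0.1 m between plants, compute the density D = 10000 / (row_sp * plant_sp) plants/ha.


D = 10000 / (row_sp * plant_sp)
  = 10000 / (0.6 * 0.1)
  = 10000 / 0.0600
  = 166666.67 plants/ha


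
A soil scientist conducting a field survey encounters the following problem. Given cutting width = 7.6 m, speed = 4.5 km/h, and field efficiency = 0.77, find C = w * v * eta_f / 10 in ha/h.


C = w * v * eta_f / 10
  = 7.6 * 4.5 * 0.77 / 10
  = 26.33 / 10
  = 2.63 ha/h


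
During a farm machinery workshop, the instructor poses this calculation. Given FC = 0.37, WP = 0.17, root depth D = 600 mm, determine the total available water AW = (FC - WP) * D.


AW = (FC - WP) * D
   = (0.37 - 0.17) * 600
   = 0.20 * 600
   = 120 mm


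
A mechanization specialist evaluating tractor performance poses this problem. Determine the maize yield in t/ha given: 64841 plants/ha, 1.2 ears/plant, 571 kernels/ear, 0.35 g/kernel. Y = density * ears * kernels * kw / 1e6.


Y = density * ears * kernels * kw
  = 64841 * 1.2 * 571 * 0.35 g/ha
  = 15550168.62 g/ha
  = 15550.17 kg/ha = 15.55 t/ha


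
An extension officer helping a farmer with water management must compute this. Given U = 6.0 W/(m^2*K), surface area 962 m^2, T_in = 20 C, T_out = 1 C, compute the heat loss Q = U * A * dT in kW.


dT = 20 - (1) = 19 K
Q = U * A * dT
  = 6.0 * 962 * 19
  = 109668 W = 109.67 kW


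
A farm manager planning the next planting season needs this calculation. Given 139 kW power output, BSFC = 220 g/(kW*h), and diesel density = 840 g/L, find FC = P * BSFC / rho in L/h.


FC = P * BSFC / rho_fuel
   = 139 * 220 / 840
   = 30580 / 840
   = 36.40 L/h


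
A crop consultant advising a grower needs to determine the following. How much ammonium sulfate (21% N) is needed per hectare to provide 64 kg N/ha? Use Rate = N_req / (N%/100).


Rate = N_required / (N_content / 100)
     = 64 / (21 / 100)
     = 64 / 0.21
     = 304.76 kg/ha


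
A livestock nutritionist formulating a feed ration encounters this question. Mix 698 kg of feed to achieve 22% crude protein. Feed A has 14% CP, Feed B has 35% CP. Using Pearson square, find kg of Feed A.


parts_A = CP_b - target = 35 - 22 = 13
parts_B = target - CP_a = 22 - 14 = 8
total_parts = 13 + 8 = 21
Feed A = 698 * 13 / 21 = 432.10 kg
Feed B = 698 * 8 / 21 = 265.90 kg

432.10 kg


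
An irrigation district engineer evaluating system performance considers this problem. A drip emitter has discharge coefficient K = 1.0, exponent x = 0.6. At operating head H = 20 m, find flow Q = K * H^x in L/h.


Q = K * H^x
  = 1.0 * 20^0.6
  = 1.0 * 6.0342
  = 6.03 L/h


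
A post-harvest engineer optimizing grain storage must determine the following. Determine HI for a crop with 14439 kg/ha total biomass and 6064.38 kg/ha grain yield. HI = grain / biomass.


HI = grain_yield / biomass
   = 6064.38 / 14439
   = 0.42


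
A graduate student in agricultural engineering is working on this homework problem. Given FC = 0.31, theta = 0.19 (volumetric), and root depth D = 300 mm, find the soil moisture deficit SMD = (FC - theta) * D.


SMD = (FC - theta) * D
    = (0.31 - 0.19) * 300
    = 0.120 * 300
    = 36 mm


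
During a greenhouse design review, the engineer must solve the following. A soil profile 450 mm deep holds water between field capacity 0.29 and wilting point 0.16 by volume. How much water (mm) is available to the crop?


AW = (FC - WP) * D
   = (0.29 - 0.16) * 450
   = 0.13 * 450
   = 58.50 mm


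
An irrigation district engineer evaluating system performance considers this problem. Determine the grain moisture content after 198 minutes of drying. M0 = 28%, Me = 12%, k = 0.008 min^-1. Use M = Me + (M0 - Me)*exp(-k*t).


M = Me + (M0 - Me) * e^(-k*t)
  = 12 + (28 - 12) * e^(-0.008*198)
  = 12 + 16 * e^(-1.584)
  = 12 + 16 * 0.20515
  = 12 + 3.2824
  = 15.28%


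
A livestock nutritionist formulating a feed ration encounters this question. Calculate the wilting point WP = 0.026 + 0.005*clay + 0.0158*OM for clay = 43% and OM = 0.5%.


WP = 0.026 + 0.005*43 + 0.0158*0.5
   = 0.026 + 0.2150 + 0.0079
   = 0.2489


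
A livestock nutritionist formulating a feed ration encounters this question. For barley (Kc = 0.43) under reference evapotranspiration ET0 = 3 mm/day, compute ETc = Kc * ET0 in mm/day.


ETc = Kc * ET0
    = 0.43 * 3
    = 1.29 mm/day


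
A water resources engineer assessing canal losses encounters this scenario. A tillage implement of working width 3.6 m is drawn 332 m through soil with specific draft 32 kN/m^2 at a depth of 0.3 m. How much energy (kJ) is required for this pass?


E = k * d * w * L
  = 32 * 0.3 * 3.6 * 332
  = 11473.92 kJ


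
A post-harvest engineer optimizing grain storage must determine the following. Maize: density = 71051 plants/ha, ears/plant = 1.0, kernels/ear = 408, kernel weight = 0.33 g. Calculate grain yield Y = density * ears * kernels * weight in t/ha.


Y = density * ears * kernels * kw
  = 71051 * 1.0 * 408 * 0.33 g/ha
  = 9566306.64 g/ha
  = 9566.31 kg/ha = 9.57 t/ha


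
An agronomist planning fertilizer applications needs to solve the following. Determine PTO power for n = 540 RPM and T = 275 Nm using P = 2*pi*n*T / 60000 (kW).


P = 2*pi*n*T / 60000
  = 2*pi * 540 * 275 / 60000
  = 933053.02 / 60000
  = 15.55 kW


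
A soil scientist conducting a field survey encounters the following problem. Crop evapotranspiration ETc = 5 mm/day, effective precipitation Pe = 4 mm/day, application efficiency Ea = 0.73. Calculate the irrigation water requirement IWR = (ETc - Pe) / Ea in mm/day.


IWR = (ETc - Pe) / Ea
    = (5 - 4) / 0.73
    = 1 / 0.73
    = 1.37 mm/day


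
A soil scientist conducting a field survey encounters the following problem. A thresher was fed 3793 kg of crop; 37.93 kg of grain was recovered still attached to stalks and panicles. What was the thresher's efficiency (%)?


eta = (total - unthreshed) / total * 100
    = (3793 - 37.93) / 3793 * 100
    = 3755.07 / 3793 * 100
    = 99%


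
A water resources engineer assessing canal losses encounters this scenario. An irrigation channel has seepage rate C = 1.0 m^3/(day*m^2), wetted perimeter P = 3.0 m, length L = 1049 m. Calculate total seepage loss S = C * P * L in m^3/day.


S = C * P * L
  = 1.0 * 3.0 * 1049
  = 3147 m^3/day


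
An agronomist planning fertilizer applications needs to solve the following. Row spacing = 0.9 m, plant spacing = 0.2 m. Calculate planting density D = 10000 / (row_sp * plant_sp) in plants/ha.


D = 10000 / (row_sp * plant_sp)
  = 10000 / (0.9 * 0.2)
  = 10000 / 0.1800
  = 55555.56 plants/ha


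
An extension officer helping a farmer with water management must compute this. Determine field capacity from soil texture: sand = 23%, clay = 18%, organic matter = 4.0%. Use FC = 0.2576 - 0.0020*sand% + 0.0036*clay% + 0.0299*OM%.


FC = 0.2576 - 0.0020*23 + 0.0036*18 + 0.0299*4.0
   = 0.2576 - 0.0460 + 0.0648 + 0.1196
   = 0.3960


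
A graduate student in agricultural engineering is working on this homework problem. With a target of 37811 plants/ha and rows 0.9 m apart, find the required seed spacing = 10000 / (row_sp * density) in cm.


spacing = 10000 / (row_sp * density)
        = 10000 / (0.9 * 37811)
        = 10000 / 34029.90
        = 0.29386 m = 29.39 cm


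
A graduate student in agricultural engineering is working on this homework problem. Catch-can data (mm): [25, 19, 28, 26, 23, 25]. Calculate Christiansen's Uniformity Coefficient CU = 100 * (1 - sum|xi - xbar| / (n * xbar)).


xbar = 146 / 6 = 24.333
sum|xi - xbar| = 13.333
CU = 100 * (1 - 13.333 / (6 * 24.333))
   = 100 * (1 - 0.0913)
   = 90.87%


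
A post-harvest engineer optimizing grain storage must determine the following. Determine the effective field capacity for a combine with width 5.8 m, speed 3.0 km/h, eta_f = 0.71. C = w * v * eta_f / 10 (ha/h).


C = w * v * eta_f / 10
  = 5.8 * 3.0 * 0.71 / 10
  = 12.35 / 10
  = 1.24 ha/h


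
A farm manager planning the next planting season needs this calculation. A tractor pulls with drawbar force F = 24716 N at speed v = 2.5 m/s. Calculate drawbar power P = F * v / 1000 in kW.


P = F * v / 1000
  = 24716 * 2.5 / 1000
  = 61790 / 1000
  = 61.79 kW


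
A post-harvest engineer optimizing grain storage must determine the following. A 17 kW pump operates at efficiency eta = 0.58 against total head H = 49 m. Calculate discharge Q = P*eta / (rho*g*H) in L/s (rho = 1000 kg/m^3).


Q = (P * 1000 * eta) / (rho * g * H)
  = (17 * 1000 * 0.58) / (1000 * 9.81 * 49)
  = 9860 / 480690
  = 0.02051 m^3/s = 20.51 L/s


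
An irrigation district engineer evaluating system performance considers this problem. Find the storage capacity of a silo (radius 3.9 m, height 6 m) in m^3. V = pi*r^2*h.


V = pi * r^2 * h
  = pi * 3.9^2 * 6
  = pi * 15.21 * 6
  = 286.70 m^3


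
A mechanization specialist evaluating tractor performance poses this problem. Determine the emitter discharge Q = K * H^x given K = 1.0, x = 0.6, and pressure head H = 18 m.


Q = K * H^x
  = 1.0 * 18^0.6
  = 1.0 * 5.6645
  = 5.66 L/h


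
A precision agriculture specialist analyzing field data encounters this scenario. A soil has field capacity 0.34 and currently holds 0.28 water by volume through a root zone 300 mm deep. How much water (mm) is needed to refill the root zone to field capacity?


SMD = (FC - theta) * D
    = (0.34 - 0.28) * 300
    = 0.060 * 300
    = 18 mm


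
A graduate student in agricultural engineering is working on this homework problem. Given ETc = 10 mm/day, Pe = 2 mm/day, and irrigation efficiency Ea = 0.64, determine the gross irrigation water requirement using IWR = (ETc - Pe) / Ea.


IWR = (ETc - Pe) / Ea
    = (10 - 2) / 0.64
    = 8 / 0.64
    = 12.50 mm/day


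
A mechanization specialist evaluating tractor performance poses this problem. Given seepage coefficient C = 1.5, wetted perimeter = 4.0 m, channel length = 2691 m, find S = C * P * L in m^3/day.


S = C * P * L
  = 1.5 * 4.0 * 2691
  = 16146 m^3/day


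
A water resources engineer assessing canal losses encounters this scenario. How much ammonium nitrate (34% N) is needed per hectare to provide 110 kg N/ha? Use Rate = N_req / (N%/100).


Rate = N_required / (N_content / 100)
     = 110 / (34 / 100)
     = 110 / 0.34
     = 323.53 kg/ha


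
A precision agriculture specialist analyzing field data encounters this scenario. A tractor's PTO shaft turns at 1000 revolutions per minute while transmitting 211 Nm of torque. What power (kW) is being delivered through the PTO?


P = 2*pi*n*T / 60000
  = 2*pi * 1000 * 211 / 60000
  = 1325752.10 / 60000
  = 22.10 kW


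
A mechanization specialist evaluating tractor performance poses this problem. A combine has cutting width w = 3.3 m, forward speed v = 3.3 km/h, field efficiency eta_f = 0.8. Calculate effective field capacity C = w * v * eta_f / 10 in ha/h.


C = w * v * eta_f / 10
  = 3.3 * 3.3 * 0.8 / 10
  = 8.71 / 10
  = 0.87 ha/h


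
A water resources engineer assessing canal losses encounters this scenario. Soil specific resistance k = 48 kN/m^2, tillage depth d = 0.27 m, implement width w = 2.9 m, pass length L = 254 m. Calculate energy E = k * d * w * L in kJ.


E = k * d * w * L
  = 48 * 0.27 * 2.9 * 254
  = 9546.34 kJ


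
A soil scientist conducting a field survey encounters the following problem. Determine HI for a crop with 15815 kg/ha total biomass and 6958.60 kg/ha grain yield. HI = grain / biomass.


HI = grain_yield / biomass
   = 6958.60 / 15815
   = 0.44


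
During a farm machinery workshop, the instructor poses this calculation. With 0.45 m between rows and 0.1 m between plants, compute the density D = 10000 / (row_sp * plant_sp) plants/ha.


D = 10000 / (row_sp * plant_sp)
  = 10000 / (0.45 * 0.1)
  = 10000 / 0.0450
  = 222222.22 plants/ha


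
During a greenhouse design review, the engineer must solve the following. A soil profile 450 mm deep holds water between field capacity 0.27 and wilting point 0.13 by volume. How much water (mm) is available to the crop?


AW = (FC - WP) * D
   = (0.27 - 0.13) * 450
   = 0.14 * 450
   = 63 mm


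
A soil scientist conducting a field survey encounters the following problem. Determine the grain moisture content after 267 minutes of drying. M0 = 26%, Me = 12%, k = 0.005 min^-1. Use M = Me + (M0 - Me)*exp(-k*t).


M = Me + (M0 - Me) * e^(-k*t)
  = 12 + (26 - 12) * e^(-0.005*267)
  = 12 + 14 * e^(-1.335)
  = 12 + 14 * 0.26316
  = 12 + 3.6842
  = 15.68%


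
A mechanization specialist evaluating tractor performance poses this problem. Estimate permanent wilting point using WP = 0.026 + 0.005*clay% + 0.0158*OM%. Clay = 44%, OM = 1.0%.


WP = 0.026 + 0.005*44 + 0.0158*1.0
   = 0.026 + 0.2200 + 0.0158
   = 0.2618


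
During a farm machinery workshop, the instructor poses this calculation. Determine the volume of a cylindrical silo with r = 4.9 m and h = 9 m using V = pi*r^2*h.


V = pi * r^2 * h
  = pi * 4.9^2 * 9
  = pi * 24.01 * 9
  = 678.87 m^3


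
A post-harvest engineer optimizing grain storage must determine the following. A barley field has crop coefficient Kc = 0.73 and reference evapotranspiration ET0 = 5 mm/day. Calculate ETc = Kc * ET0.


ETc = Kc * ET0
    = 0.73 * 5
    = 3.65 mm/day


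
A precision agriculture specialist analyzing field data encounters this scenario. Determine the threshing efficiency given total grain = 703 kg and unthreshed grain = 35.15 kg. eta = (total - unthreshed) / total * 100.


eta = (total - unthreshed) / total * 100
    = (703 - 35.15) / 703 * 100
    = 667.85 / 703 * 100
    = 95%


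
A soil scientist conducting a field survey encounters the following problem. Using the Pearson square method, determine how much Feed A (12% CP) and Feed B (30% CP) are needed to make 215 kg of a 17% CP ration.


parts_A = CP_b - target = 30 - 17 = 13
parts_B = target - CP_a = 17 - 12 = 5
total_parts = 13 + 5 = 18
Feed A = 215 * 13 / 18 = 155.28 kg
Feed B = 215 * 5 / 18 = 59.72 kg

155.28 kg


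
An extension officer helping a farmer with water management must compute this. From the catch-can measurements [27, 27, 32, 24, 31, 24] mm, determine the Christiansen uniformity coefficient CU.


xbar = 165 / 6 = 27.500
sum|xi - xbar| = 16
CU = 100 * (1 - 16 / (6 * 27.500))
   = 100 * (1 - 0.0970)
   = 90.30%


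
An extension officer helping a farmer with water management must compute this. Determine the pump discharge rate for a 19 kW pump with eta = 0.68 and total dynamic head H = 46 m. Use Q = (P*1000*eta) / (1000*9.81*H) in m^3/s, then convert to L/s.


Q = (P * 1000 * eta) / (rho * g * H)
  = (19 * 1000 * 0.68) / (1000 * 9.81 * 46)
  = 12920 / 451260
  = 0.02863 m^3/s = 28.63 L/s


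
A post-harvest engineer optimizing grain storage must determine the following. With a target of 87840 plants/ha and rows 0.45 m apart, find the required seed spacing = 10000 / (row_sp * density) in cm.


spacing = 10000 / (row_sp * density)
        = 10000 / (0.45 * 87840)
        = 10000 / 39528
        = 0.25299 m = 25.30 cm


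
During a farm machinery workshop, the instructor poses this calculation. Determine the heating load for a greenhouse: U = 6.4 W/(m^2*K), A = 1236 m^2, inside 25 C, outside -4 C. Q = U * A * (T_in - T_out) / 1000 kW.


dT = 25 - (-4) = 29 K
Q = U * A * dT
  = 6.4 * 1236 * 29
  = 229401.60 W = 229.40 kW


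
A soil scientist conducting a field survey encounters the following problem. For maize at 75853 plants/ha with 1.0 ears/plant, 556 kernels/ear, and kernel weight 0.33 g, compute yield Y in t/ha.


Y = density * ears * kernels * kw
  = 75853 * 1.0 * 556 * 0.33 g/ha
  = 13917508.44 g/ha
  = 13917.51 kg/ha = 13.92 t/ha


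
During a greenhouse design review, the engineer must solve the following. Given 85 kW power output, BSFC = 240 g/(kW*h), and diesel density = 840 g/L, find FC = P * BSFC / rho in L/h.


FC = P * BSFC / rho_fuel
   = 85 * 240 / 840
   = 20400 / 840
   = 24.29 L/h


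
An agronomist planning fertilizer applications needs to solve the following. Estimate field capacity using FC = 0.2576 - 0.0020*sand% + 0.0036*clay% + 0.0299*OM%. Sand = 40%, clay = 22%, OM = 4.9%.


FC = 0.2576 - 0.0020*40 + 0.0036*22 + 0.0299*4.9
   = 0.2576 - 0.0800 + 0.0792 + 0.1465
   = 0.4033


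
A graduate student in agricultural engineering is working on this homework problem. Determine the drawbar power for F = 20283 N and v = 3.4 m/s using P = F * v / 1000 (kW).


P = F * v / 1000
  = 20283 * 3.4 / 1000
  = 68962.20 / 1000
  = 68.96 kW


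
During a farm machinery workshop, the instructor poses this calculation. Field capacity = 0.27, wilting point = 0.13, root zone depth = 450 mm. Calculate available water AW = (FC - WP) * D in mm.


AW = (FC - WP) * D
   = (0.27 - 0.13) * 450
   = 0.14 * 450
   = 63 mm


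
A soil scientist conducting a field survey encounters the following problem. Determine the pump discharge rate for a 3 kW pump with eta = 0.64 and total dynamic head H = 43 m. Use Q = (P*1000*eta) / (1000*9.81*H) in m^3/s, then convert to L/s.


Q = (P * 1000 * eta) / (rho * g * H)
  = (3 * 1000 * 0.64) / (1000 * 9.81 * 43)
  = 1920 / 421830
  = 0.00455 m^3/s = 4.55 L/s


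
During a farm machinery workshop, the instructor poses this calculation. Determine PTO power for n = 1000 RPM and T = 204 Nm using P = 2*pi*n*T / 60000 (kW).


P = 2*pi*n*T / 60000
  = 2*pi * 1000 * 204 / 60000
  = 1281769.80 / 60000
  = 21.36 kW


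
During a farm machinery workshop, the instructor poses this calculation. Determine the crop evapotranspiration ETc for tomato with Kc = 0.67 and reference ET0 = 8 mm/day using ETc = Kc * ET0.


ETc = Kc * ET0
    = 0.67 * 8
    = 5.36 mm/day


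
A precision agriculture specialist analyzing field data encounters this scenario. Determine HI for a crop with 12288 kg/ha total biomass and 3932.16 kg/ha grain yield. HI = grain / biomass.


HI = grain_yield / biomass
   = 3932.16 / 12288
   = 0.32


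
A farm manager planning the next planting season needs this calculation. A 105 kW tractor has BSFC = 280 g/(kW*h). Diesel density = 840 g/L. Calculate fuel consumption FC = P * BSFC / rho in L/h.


FC = P * BSFC / rho_fuel
   = 105 * 280 / 840
   = 29400 / 840
   = 35 L/h


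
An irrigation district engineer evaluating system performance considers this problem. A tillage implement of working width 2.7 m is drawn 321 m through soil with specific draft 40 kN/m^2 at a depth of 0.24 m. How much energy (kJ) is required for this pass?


E = k * d * w * L
  = 40 * 0.24 * 2.7 * 321
  = 8320.32 kJ


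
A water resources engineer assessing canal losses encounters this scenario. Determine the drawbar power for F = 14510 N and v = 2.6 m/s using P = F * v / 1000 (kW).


P = F * v / 1000
  = 14510 * 2.6 / 1000
  = 37726 / 1000
  = 37.73 kW


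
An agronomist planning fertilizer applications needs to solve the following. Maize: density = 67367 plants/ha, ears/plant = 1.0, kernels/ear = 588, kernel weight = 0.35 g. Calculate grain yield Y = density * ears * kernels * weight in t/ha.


Y = density * ears * kernels * kw
  = 67367 * 1.0 * 588 * 0.35 g/ha
  = 13864128.60 g/ha
  = 13864.13 kg/ha = 13.86 t/ha


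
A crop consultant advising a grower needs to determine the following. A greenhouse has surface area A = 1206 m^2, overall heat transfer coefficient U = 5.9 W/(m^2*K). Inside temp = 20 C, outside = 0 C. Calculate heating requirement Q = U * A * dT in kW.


dT = 20 - (0) = 20 K
Q = U * A * dT
  = 5.9 * 1206 * 20
  = 142308 W = 142.31 kW


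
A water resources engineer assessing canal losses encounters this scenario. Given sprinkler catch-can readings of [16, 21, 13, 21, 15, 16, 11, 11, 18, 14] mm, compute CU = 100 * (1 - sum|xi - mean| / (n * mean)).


xbar = 156 / 10 = 15.600
sum|xi - xbar| = 28
CU = 100 * (1 - 28 / (10 * 15.600))
   = 100 * (1 - 0.1795)
   = 82.05%


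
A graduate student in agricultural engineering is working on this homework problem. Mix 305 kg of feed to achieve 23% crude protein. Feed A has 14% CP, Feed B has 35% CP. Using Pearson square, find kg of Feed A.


parts_A = CP_b - target = 35 - 23 = 12
parts_B = target - CP_a = 23 - 14 = 9
total_parts = 12 + 9 = 21
Feed A = 305 * 12 / 21 = 174.29 kg
Feed B = 305 * 9 / 21 = 130.71 kg

174.29 kg


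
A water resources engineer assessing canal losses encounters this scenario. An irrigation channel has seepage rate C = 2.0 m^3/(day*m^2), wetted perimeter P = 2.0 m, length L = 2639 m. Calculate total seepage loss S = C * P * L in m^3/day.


S = C * P * L
  = 2.0 * 2.0 * 2639
  = 10556 m^3/day


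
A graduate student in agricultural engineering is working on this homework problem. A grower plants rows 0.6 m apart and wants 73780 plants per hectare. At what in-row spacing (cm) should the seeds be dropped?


spacing = 10000 / (row_sp * density)
        = 10000 / (0.6 * 73780)
        = 10000 / 44268
        = 0.22590 m = 22.59 cm


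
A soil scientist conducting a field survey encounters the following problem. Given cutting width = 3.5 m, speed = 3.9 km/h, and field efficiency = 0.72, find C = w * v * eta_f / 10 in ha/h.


C = w * v * eta_f / 10
  = 3.5 * 3.9 * 0.72 / 10
  = 9.83 / 10
  = 0.98 ha/h


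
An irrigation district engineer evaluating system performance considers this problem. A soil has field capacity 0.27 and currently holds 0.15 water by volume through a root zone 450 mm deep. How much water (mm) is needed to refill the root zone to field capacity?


SMD = (FC - theta) * D
    = (0.27 - 0.15) * 450
    = 0.120 * 450
    = 54 mm


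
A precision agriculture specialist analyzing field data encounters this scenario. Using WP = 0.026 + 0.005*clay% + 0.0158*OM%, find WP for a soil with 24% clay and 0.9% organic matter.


WP = 0.026 + 0.005*24 + 0.0158*0.9
   = 0.026 + 0.1200 + 0.0142
   = 0.1602


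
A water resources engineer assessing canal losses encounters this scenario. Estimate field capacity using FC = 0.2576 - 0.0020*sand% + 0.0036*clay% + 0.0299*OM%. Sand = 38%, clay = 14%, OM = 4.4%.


FC = 0.2576 - 0.0020*38 + 0.0036*14 + 0.0299*4.4
   = 0.2576 - 0.0760 + 0.0504 + 0.1316
   = 0.3636


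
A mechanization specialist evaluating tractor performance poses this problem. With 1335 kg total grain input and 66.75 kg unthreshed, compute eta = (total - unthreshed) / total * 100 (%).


eta = (total - unthreshed) / total * 100
    = (1335 - 66.75) / 1335 * 100
    = 1268.25 / 1335 * 100
    = 95%


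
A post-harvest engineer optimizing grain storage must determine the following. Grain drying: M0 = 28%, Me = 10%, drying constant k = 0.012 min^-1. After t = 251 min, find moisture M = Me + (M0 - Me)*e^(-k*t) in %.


M = Me + (M0 - Me) * e^(-k*t)
  = 10 + (28 - 10) * e^(-0.012*251)
  = 10 + 18 * e^(-3.012)
  = 10 + 18 * 0.04919
  = 10 + 0.8855
  = 10.89%


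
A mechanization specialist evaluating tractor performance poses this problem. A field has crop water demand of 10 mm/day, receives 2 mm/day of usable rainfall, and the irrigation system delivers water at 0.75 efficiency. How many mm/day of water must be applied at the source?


IWR = (ETc - Pe) / Ea
    = (10 - 2) / 0.75
    = 8 / 0.75
    = 10.67 mm/day


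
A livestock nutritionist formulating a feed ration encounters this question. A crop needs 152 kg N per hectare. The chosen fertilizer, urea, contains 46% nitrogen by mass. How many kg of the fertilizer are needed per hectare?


Rate = N_required / (N_content / 100)
     = 152 / (46 / 100)
     = 152 / 0.46
     = 330.43 kg/ha


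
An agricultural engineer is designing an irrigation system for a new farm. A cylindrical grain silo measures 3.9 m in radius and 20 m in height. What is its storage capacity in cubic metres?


V = pi * r^2 * h
  = pi * 3.9^2 * 20
  = pi * 15.21 * 20
  = 955.67 m^3


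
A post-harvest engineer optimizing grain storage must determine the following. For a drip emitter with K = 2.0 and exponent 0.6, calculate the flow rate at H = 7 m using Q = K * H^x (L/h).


Q = K * H^x
  = 2.0 * 7^0.6
  = 2.0 * 3.2141
  = 6.43 L/h


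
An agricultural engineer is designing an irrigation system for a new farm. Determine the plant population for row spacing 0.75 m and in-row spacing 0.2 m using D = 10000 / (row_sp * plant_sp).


D = 10000 / (row_sp * plant_sp)
  = 10000 / (0.75 * 0.2)
  = 10000 / 0.1500
  = 66666.67 plants/ha


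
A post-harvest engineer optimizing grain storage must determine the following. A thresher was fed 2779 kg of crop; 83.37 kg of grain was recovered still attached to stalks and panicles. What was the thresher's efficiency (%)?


eta = (total - unthreshed) / total * 100
    = (2779 - 83.37) / 2779 * 100
    = 2695.63 / 2779 * 100
    = 97%


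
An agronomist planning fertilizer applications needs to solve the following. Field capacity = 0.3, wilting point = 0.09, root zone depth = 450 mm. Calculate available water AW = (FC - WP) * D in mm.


AW = (FC - WP) * D
   = (0.3 - 0.09) * 450
   = 0.21 * 450
   = 94.50 mm


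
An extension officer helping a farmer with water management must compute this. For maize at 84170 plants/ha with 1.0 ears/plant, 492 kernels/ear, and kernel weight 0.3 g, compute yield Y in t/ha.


Y = density * ears * kernels * kw
  = 84170 * 1.0 * 492 * 0.3 g/ha
  = 12423492 g/ha
  = 12423.49 kg/ha = 12.42 t/ha


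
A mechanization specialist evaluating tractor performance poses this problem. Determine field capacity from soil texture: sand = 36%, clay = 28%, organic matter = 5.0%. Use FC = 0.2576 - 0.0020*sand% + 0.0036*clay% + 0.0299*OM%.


FC = 0.2576 - 0.0020*36 + 0.0036*28 + 0.0299*5.0
   = 0.2576 - 0.0720 + 0.1008 + 0.1495
   = 0.4359


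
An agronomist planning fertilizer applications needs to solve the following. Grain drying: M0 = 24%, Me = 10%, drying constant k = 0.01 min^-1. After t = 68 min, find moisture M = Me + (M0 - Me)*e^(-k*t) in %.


M = Me + (M0 - Me) * e^(-k*t)
  = 10 + (24 - 10) * e^(-0.01*68)
  = 10 + 14 * e^(-0.680)
  = 10 + 14 * 0.50662
  = 10 + 7.0926
  = 17.09%


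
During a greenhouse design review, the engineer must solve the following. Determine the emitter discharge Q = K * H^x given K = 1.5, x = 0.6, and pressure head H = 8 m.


Q = K * H^x
  = 1.5 * 8^0.6
  = 1.5 * 3.4822
  = 5.22 L/h


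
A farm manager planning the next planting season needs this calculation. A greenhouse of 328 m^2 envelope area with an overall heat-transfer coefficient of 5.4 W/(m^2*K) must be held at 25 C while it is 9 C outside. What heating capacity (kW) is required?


dT = 25 - (9) = 16 K
Q = U * A * dT
  = 5.4 * 328 * 16
  = 28339.20 W = 28.34 kW


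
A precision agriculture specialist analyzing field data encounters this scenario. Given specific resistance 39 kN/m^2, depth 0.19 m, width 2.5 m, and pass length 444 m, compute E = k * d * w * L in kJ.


E = k * d * w * L
  = 39 * 0.19 * 2.5 * 444
  = 8225.10 kJ


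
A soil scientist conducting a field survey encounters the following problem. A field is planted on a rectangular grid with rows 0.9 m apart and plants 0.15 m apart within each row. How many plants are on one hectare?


D = 10000 / (row_sp * plant_sp)
  = 10000 / (0.9 * 0.15)
  = 10000 / 0.1350
  = 74074.07 plants/ha


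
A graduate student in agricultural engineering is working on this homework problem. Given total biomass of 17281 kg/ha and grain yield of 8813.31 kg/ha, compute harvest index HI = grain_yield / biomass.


HI = grain_yield / biomass
   = 8813.31 / 17281
   = 0.51


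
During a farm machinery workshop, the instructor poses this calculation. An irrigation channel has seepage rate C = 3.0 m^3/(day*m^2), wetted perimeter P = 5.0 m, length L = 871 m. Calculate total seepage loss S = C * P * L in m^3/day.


S = C * P * L
  = 3.0 * 5.0 * 871
  = 13065 m^3/day


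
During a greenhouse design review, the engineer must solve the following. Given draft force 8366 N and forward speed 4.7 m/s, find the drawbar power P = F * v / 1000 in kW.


P = F * v / 1000
  = 8366 * 4.7 / 1000
  = 39320.20 / 1000
  = 39.32 kW
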